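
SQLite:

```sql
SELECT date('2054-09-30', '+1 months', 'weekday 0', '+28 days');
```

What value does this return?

2054-11-29

Adding +1 month to 2054-09-30 gives 2054-10-30.
`weekday 0` advances to the next Sunday; 2054-10-30 is a Friday, so it moves forward to 2054-11-01.
Advancing 28 more days within November lands on 2054-11-29.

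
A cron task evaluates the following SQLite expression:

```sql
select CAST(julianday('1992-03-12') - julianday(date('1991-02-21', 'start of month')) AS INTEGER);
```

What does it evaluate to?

405

`start of month` rewinds 1991-02-21 to 1991-02-01.
27 days remain in February 1991 after the 1st (28 − 1).
Full months from March 1991 through February 1992 contribute their day counts.
Then 12 days into March 1992.
Total: 27 + 31 + 30 + 31 + 30 + 31 + 31 + 30 + 31 + 30 + 31 + 31 + 29 + 12 = 405.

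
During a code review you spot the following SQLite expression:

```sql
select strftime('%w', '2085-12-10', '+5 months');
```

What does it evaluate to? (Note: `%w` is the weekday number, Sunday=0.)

5

First apply '+5 months': 2085-12-10 → 2086-05-10.
2086-05-10 is a Friday; with Sunday=0 that is 5.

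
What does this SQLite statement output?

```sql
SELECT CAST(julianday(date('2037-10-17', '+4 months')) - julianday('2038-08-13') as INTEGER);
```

-177

Adding +4 months to 2037-10-17 gives 2038-02-17.
11 days remain in February 2038 after the 17th (28 − 17).
March 2038: 31 days.
April 2038: 30 days.
May 2038: 31 days.
June 2038: 30 days.
July 2038: 31 days.
Then 13 days into August 2038.
Total: 11 + 31 + 30 + 31 + 30 + 31 + 13 = 177.
The subtraction is earlier − later, so the result is −177 → -177.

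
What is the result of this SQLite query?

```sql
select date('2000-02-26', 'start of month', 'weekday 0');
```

`start of month` rewinds 2000-02-26 to 2000-02-01.
`weekday 0` advances to the next Sunday; 2000-02-01 is a Tuesday, so it moves forward to 2000-02-06.

2000-02-06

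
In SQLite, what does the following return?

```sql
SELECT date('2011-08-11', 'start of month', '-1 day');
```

`start of month` rewinds 2011-08-11 to 2011-08-01.
Going back 1 day from 2011-08-01 reaches 2011-07-31 (last day of July, 31 days).

2011-07-31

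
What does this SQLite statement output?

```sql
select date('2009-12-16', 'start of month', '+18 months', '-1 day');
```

`start of month` rewinds 2009-12-16 to 2009-12-01.
Adding +18 months to 2009-12-01 gives 2011-06-01.
Going back 1 day from 2011-06-01 reaches 2011-05-31 (last day of May, 31 days).

2011-05-31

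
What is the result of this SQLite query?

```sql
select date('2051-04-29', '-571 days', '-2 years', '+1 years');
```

2048-10-05

Applying '-571 days' to 2051-04-29: counting 571 days back gives 2049-10-05.
Adding -2 years to 2049-10-05 gives 2047-10-05.
Adding +1 year to 2047-10-05 gives 2048-10-05.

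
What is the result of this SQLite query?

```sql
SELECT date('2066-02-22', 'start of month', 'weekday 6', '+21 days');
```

2066-02-27

`start of month` rewinds 2066-02-22 to 2066-02-01.
`weekday 6` advances to the next Saturday; 2066-02-01 is a Monday, so it moves forward to 2066-02-06.
Advancing 21 more days within February lands on 2066-02-27.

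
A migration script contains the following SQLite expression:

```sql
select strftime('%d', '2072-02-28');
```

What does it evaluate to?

`%d` extracts the 2-digit day of month: 28.

28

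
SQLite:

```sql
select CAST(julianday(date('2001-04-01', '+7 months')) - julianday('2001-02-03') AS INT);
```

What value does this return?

Adding +7 months to 2001-04-01 gives 2001-11-01.
25 days remain in February 2001 after the 3rd (28 − 3).
Full months from March 2001 through October 2001 contribute their day counts.
Then 1 day into November 2001.
Total: 25 + 31 + 30 + 31 + 30 + 31 + 31 + 30 + 31 + 1 = 271.

271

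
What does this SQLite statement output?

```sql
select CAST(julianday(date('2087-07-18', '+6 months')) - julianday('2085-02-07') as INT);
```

Adding +6 months to 2087-07-18 gives 2088-01-18.
21 days remain in February 2085 after the 7th (28 − 7).
Full months from March 2085 through December 2087 contribute their day counts.
Then 18 days into January 2088.
Total: 21 + 31 + 30 + 31 + 30 + 31 + 31 + 30 + 31 + 30 + 31 + 31 + 28 + 31 + 30 + 31 + 30 + 31 + 31 + 30 + 31 + 30 + 31 + 31 + 28 + 31 + 30 + 31 + 30 + 31 + 31 + 30 + 31 + 30 + 31 + 18 = 1075.

1075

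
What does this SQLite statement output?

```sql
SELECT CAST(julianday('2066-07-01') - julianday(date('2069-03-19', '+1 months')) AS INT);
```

-1023

Adding +1 month to 2069-03-19 gives 2069-04-19.
30 days remain in July 2066 after the 1st (31 − 1).
Full months from August 2066 through March 2069 contribute their day counts.
Then 19 days into April 2069.
Total: 30 + 31 + 30 + 31 + 30 + 31 + 31 + 28 + 31 + 30 + 31 + 30 + 31 + 31 + 30 + 31 + 30 + 31 + 31 + 29 + 31 + 30 + 31 + 30 + 31 + 31 + 30 + 31 + 30 + 31 + 31 + 28 + 31 + 19 = 1023.
The subtraction is earlier − later, so the result is −1023 → -1023.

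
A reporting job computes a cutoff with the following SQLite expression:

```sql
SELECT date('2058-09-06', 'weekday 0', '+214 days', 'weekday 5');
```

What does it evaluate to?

2059-04-11

`weekday 0` advances to the next Sunday; 2058-09-06 is a Friday, so it moves forward to 2058-09-08.
Applying '+214 days' to 2058-09-08: counting 214 days forward gives 2059-04-10.
`weekday 5` advances to the next Friday; 2059-04-10 is a Thursday, so it moves forward to 2059-04-11.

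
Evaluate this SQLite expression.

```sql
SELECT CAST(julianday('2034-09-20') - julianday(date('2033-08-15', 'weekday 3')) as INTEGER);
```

399

`weekday 3` advances to the next Wednesday; 2033-08-15 is a Monday, so it moves forward to 2033-08-17.
14 days remain in August 2033 after the 17th (31 − 17).
Full months from September 2033 through August 2034 contribute their day counts.
Then 20 days into September 2034.
Total: 14 + 30 + 31 + 30 + 31 + 31 + 28 + 31 + 30 + 31 + 30 + 31 + 31 + 20 = 399.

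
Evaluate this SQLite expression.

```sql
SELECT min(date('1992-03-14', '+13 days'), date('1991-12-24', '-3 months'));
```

1991-09-24

date('1992-03-14', '+13 days') → 1992-03-27.
date('1991-12-24', '-3 months') → 1991-09-24.
Earlier of the two is 1991-09-24.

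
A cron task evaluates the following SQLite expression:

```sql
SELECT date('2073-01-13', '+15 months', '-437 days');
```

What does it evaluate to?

Adding +15 months to 2073-01-13 gives 2074-04-13.
Applying '-437 days' to 2074-04-13: counting 437 days back gives 2073-01-31.

2073-01-31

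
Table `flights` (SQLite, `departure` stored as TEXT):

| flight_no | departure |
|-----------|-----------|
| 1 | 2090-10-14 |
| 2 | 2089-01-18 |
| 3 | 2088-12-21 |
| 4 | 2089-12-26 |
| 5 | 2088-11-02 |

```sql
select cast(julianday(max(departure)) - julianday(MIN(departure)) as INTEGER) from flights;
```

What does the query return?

711

MIN = 2088-11-02, MAX = 2090-10-14.
28 days remain in November 2088 after the 2nd (30 − 2).
Full months from December 2088 through September 2090 contribute their day counts.
Then 14 days into October 2090.
Total: 28 + 31 + 31 + 28 + 31 + 30 + 31 + 30 + 31 + 31 + 30 + 31 + 30 + 31 + 31 + 28 + 31 + 30 + 31 + 30 + 31 + 31 + 30 + 14 = 711.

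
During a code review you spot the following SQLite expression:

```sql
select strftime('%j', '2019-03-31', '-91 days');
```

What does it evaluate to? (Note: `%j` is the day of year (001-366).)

First apply '-91 days': 2019-03-31 → 2018-12-30.
Day-of-year for 2018-12-30: days since 2018-01-01 inclusive = 364, zero-padded to 364.

364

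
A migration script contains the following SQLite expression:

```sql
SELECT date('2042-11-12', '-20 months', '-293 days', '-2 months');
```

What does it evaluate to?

Adding -20 months to 2042-11-12 gives 2041-03-12.
Applying '-293 days' to 2041-03-12: counting 293 days back gives 2040-05-23.
Adding -2 months to 2040-05-23 gives 2040-03-23.

2040-03-23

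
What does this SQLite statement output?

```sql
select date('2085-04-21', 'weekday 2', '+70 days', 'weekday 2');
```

2085-07-03

`weekday 2` advances to the next Tuesday; 2085-04-21 is a Saturday, so it moves forward to 2085-04-24.
Applying '+70 days' to 2085-04-24: counting 70 days forward gives 2085-07-03.
`weekday 2` advances to the next Tuesday; 2085-07-03 is already a Tuesday, so it stays at 2085-07-03.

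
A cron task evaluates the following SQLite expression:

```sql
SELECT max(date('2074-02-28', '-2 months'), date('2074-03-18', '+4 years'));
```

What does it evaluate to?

2078-03-18

date('2074-02-28', '-2 months') → 2073-12-28.
date('2074-03-18', '+4 years') → 2078-03-18.
Later of the two is 2078-03-18.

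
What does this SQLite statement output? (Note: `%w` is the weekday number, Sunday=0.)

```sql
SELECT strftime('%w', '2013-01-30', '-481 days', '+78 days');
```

First apply '-481 days', '+78 days': 2013-01-30 → 2011-12-24.
2011-12-24 is a Saturday; with Sunday=0 that is 6.

6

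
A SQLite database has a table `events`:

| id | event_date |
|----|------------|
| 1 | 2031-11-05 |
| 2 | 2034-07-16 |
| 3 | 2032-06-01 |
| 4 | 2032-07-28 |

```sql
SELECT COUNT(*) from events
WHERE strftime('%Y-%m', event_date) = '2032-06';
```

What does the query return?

1

Rows with year-month 2032-06: 2032-06-01 → 1.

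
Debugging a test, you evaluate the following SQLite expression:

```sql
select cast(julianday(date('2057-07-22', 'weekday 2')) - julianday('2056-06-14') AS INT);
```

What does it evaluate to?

405

`weekday 2` advances to the next Tuesday; 2057-07-22 is a Sunday, so it moves forward to 2057-07-24.
16 days remain in June 2056 after the 14th (30 − 14).
Full months from July 2056 through June 2057 contribute their day counts.
Then 24 days into July 2057.
Total: 16 + 31 + 31 + 30 + 31 + 30 + 31 + 31 + 28 + 31 + 30 + 31 + 30 + 24 = 405.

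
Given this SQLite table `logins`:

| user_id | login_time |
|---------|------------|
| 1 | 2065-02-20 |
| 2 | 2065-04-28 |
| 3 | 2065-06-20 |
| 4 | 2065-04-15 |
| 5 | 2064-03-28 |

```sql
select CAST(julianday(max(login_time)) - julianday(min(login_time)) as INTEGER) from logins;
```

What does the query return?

449

MIN = 2064-03-28, MAX = 2065-06-20.
3 days remain in March 2064 after the 28th (31 − 28).
Full months from April 2064 through May 2065 contribute their day counts.
Then 20 days into June 2065.
Total: 3 + 30 + 31 + 30 + 31 + 31 + 30 + 31 + 30 + 31 + 31 + 28 + 31 + 30 + 31 + 20 = 449.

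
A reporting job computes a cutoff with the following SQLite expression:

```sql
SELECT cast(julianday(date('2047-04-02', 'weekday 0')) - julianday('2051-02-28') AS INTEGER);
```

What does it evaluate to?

-1423

`weekday 0` advances to the next Sunday; 2047-04-02 is a Tuesday, so it moves forward to 2047-04-07.
23 days remain in April 2047 after the 7th (30 − 7).
Full months from May 2047 through January 2051 contribute their day counts.
Then 28 days into February 2051.
Total: 23 + 31 + 30 + 31 + 31 + 30 + 31 + 30 + 31 + 31 + 29 + 31 + 30 + 31 + 30 + 31 + 31 + 30 + 31 + 30 + 31 + 31 + 28 + 31 + 30 + 31 + 30 + 31 + 31 + 30 + 31 + 30 + 31 + 31 + 28 + 31 + 30 + 31 + 30 + 31 + 31 + 30 + 31 + 30 + 31 + 31 + 28 = 1423.
The subtraction is earlier − later, so the result is −1423 → -1423.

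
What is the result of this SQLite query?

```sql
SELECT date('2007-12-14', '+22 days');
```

December 2007 has 31 days; 17 remain after the 14th, so 18 days reach 2008-01-01.
Advancing 4 more days within January lands on 2008-01-05.

2008-01-05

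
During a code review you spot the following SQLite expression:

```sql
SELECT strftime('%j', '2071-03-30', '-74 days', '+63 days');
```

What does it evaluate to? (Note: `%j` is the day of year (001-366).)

078

First apply '-74 days', '+63 days': 2071-03-30 → 2071-03-19.
Day-of-year for 2071-03-19: days since 2071-01-01 inclusive = 78, zero-padded to 078.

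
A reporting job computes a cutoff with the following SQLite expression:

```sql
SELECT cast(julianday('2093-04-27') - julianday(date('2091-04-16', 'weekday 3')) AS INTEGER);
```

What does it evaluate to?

`weekday 3` advances to the next Wednesday; 2091-04-16 is a Monday, so it moves forward to 2091-04-18.
12 days remain in April 2091 after the 18th (30 − 18).
Full months from May 2091 through March 2093 contribute their day counts.
Then 27 days into April 2093.
Total: 12 + 31 + 30 + 31 + 31 + 30 + 31 + 30 + 31 + 31 + 29 + 31 + 30 + 31 + 30 + 31 + 31 + 30 + 31 + 30 + 31 + 31 + 28 + 31 + 27 = 740.

740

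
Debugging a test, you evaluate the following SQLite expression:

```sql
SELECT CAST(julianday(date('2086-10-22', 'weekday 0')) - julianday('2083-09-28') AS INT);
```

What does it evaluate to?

`weekday 0` advances to the next Sunday; 2086-10-22 is a Tuesday, so it moves forward to 2086-10-27.
2 days remain in September 2083 after the 28th (30 − 28).
Full months from October 2083 through September 2086 contribute their day counts.
Then 27 days into October 2086.
Total: 2 + 31 + 30 + 31 + 31 + 29 + 31 + 30 + 31 + 30 + 31 + 31 + 30 + 31 + 30 + 31 + 31 + 28 + 31 + 30 + 31 + 30 + 31 + 31 + 30 + 31 + 30 + 31 + 31 + 28 + 31 + 30 + 31 + 30 + 31 + 31 + 30 + 27 = 1125.

1125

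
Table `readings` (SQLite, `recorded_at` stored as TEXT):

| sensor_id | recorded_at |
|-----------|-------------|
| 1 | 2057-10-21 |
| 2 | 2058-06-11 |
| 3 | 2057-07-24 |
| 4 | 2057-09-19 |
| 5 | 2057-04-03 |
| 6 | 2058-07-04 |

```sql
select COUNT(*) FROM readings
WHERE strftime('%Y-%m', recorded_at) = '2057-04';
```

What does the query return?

1

Rows with year-month 2057-04: 2057-04-03 → 1.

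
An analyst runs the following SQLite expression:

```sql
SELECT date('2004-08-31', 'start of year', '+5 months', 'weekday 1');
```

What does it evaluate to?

2004-06-07

`start of year` rewinds 2004-08-31 to 2004-01-01.
Adding +5 months to 2004-01-01 gives 2004-06-01.
`weekday 1` advances to the next Monday; 2004-06-01 is a Tuesday, so it moves forward to 2004-06-07.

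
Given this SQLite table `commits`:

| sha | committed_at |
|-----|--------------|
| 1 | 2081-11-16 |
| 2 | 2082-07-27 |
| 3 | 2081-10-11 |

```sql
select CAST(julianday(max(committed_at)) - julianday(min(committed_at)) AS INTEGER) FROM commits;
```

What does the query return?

289

MIN = 2081-10-11, MAX = 2082-07-27.
20 days remain in October 2081 after the 11th (31 − 11).
Full months from November 2081 through June 2082 contribute their day counts.
Then 27 days into July 2082.
Total: 20 + 30 + 31 + 31 + 28 + 31 + 30 + 31 + 30 + 27 = 289.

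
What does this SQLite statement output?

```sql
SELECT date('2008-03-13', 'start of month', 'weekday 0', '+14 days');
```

`start of month` rewinds 2008-03-13 to 2008-03-01.
`weekday 0` advances to the next Sunday; 2008-03-01 is a Saturday, so it moves forward to 2008-03-02.
Advancing 14 more days within March lands on 2008-03-16.

2008-03-16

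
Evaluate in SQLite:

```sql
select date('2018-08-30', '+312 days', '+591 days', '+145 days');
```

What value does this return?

Applying '+312 days' to 2018-08-30: counting 312 days forward gives 2019-07-08.
Applying '+591 days' to 2019-07-08: counting 591 days forward gives 2021-02-18.
Applying '+145 days' to 2021-02-18: counting 145 days forward gives 2021-07-13.

2021-07-13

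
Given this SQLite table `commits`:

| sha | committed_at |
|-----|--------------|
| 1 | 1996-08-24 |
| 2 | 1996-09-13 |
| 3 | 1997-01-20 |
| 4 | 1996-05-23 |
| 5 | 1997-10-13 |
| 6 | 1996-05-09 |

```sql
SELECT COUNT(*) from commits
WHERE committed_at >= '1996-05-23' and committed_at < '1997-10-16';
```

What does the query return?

5

Rows in [1996-05-23, 1997-10-16): 1996-08-24, 1996-09-13, 1997-01-20, 1996-05-23, 1997-10-13 → 5 rows.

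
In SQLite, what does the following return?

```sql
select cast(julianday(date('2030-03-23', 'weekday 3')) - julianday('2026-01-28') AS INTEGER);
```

`weekday 3` advances to the next Wednesday; 2030-03-23 is a Saturday, so it moves forward to 2030-03-27.
3 days remain in January 2026 after the 28th (31 − 28).
Full months from February 2026 through February 2030 contribute their day counts.
Then 27 days into March 2030.
Total: 3 + 28 + 31 + 30 + 31 + 30 + 31 + 31 + 30 + 31 + 30 + 31 + 31 + 28 + 31 + 30 + 31 + 30 + 31 + 31 + 30 + 31 + 30 + 31 + 31 + 29 + 31 + 30 + 31 + 30 + 31 + 31 + 30 + 31 + 30 + 31 + 31 + 28 + 31 + 30 + 31 + 30 + 31 + 31 + 30 + 31 + 30 + 31 + 31 + 28 + 27 = 1519.

1519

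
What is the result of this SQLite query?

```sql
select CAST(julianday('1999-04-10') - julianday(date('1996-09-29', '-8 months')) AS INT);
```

Adding -8 months to 1996-09-29 gives 1996-01-29.
2 days remain in January 1996 after the 29th (31 − 29).
Full months from February 1996 through March 1999 contribute their day counts.
Then 10 days into April 1999.
Total: 2 + 29 + 31 + 30 + 31 + 30 + 31 + 31 + 30 + 31 + 30 + 31 + 31 + 28 + 31 + 30 + 31 + 30 + 31 + 31 + 30 + 31 + 30 + 31 + 31 + 28 + 31 + 30 + 31 + 30 + 31 + 31 + 30 + 31 + 30 + 31 + 31 + 28 + 31 + 10 = 1167.

1167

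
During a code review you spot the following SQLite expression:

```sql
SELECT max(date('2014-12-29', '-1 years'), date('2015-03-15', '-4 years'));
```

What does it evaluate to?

date('2014-12-29', '-1 years') → 2013-12-29.
date('2015-03-15', '-4 years') → 2011-03-15.
Later of the two is 2013-12-29.

2013-12-29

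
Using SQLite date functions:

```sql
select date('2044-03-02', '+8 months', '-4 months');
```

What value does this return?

Adding +8 months to 2044-03-02 gives 2044-11-02.
Adding -4 months to 2044-11-02 gives 2044-07-02.

2044-07-02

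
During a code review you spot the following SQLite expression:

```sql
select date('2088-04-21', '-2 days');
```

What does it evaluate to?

Going back 2 days within April lands on 2088-04-19.

2088-04-19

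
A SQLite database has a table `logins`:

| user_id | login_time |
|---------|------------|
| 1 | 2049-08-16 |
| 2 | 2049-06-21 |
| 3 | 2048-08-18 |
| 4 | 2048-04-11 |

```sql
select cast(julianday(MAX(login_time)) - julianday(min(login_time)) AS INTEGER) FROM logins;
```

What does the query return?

MIN = 2048-04-11, MAX = 2049-08-16.
19 days remain in April 2048 after the 11th (30 − 11).
Full months from May 2048 through July 2049 contribute their day counts.
Then 16 days into August 2049.
Total: 19 + 31 + 30 + 31 + 31 + 30 + 31 + 30 + 31 + 31 + 28 + 31 + 30 + 31 + 30 + 31 + 16 = 492.

492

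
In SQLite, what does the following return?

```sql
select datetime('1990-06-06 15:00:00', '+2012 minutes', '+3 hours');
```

2012 minutes = 33h 32m; +2012 minutes from 1990-06-06 15:00:00 is 1990-06-08 00:32:00 (crosses midnight).
+3 hours from 1990-06-08 00:32:00 is 1990-06-08 03:32:00.

1990-06-08 03:32:00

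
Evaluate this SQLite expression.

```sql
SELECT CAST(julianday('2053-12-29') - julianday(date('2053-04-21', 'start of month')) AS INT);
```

272

`start of month` rewinds 2053-04-21 to 2053-04-01.
29 days remain in April 2053 after the 1st (30 − 1).
Full months from May 2053 through November 2053 contribute their day counts.
Then 29 days into December 2053.
Total: 29 + 31 + 30 + 31 + 31 + 30 + 31 + 30 + 29 = 272.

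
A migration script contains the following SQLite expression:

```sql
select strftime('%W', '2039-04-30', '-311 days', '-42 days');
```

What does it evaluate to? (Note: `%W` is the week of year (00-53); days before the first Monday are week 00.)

19

First apply '-311 days', '-42 days': 2039-04-30 → 2038-05-12.
2038-05-12 is a Wednesday. SQLite's %W counts Mondays since the year started; the result is 19.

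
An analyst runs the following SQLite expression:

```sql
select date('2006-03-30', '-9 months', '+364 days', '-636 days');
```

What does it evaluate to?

2004-10-01

Adding -9 months to 2006-03-30 gives 2005-06-30.
Applying '+364 days' to 2005-06-30: counting 364 days forward gives 2006-06-29.
Applying '-636 days' to 2006-06-29: counting 636 days back gives 2004-10-01.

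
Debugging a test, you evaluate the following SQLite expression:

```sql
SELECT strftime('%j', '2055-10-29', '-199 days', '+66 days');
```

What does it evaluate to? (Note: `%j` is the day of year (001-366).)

169

First apply '-199 days', '+66 days': 2055-10-29 → 2055-06-18.
Day-of-year for 2055-06-18: days since 2055-01-01 inclusive = 169, zero-padded to 169.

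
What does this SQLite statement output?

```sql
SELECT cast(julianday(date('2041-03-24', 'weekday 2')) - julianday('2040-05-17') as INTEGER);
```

313

`weekday 2` advances to the next Tuesday; 2041-03-24 is a Sunday, so it moves forward to 2041-03-26.
14 days remain in May 2040 after the 17th (31 − 17).
Full months from June 2040 through February 2041 contribute their day counts.
Then 26 days into March 2041.
Total: 14 + 30 + 31 + 31 + 30 + 31 + 30 + 31 + 31 + 28 + 26 = 313.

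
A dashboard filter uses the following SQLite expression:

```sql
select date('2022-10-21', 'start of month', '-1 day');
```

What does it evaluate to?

2022-09-30

`start of month` rewinds 2022-10-21 to 2022-10-01.
Going back 1 day from 2022-10-01 reaches 2022-09-30 (last day of September, 30 days).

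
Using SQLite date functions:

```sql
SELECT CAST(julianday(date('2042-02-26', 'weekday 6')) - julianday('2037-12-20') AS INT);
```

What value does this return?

1532

`weekday 6` advances to the next Saturday; 2042-02-26 is a Wednesday, so it moves forward to 2042-03-01.
11 days remain in December 2037 after the 20th (31 − 20).
Full months from January 2038 through February 2042 contribute their day counts.
Then 1 day into March 2042.
Total: 11 + 31 + 28 + 31 + 30 + 31 + 30 + 31 + 31 + 30 + 31 + 30 + 31 + 31 + 28 + 31 + 30 + 31 + 30 + 31 + 31 + 30 + 31 + 30 + 31 + 31 + 29 + 31 + 30 + 31 + 30 + 31 + 31 + 30 + 31 + 30 + 31 + 31 + 28 + 31 + 30 + 31 + 30 + 31 + 31 + 30 + 31 + 30 + 31 + 31 + 28 + 1 = 1532.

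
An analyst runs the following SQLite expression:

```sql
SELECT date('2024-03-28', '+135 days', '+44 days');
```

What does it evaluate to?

Applying '+135 days' to 2024-03-28: counting 135 days forward gives 2024-08-10.
Applying '+44 days' to 2024-08-10: counting 44 days forward gives 2024-09-23.

2024-09-23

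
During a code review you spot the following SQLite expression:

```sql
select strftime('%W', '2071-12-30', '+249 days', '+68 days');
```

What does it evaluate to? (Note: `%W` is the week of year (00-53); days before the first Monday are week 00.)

First apply '+249 days', '+68 days': 2071-12-30 → 2072-11-11.
2072-11-11 is a Friday. SQLite's %W counts Mondays since the year started; the result is 45.

45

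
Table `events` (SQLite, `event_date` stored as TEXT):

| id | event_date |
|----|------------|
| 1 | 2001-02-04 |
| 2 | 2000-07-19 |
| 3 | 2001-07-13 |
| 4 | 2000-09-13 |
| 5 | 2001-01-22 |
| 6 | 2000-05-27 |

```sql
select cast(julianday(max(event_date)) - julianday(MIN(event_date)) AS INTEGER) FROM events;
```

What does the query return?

MIN = 2000-05-27, MAX = 2001-07-13.
4 days remain in May 2000 after the 27th (31 − 27).
Full months from June 2000 through June 2001 contribute their day counts.
Then 13 days into July 2001.
Total: 4 + 30 + 31 + 31 + 30 + 31 + 30 + 31 + 31 + 28 + 31 + 30 + 31 + 30 + 13 = 412.

412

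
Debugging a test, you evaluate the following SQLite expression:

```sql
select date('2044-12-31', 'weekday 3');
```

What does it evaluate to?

`weekday 3` advances to the next Wednesday; 2044-12-31 is a Saturday, so it moves forward to 2045-01-04.

2045-01-04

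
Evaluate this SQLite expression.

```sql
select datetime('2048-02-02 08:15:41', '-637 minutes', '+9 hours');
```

2048-02-02 06:38:41

637 minutes = 10h 37m; -637 minutes from 2048-02-02 08:15:41 is 2048-02-01 21:38:41 (crosses midnight).
+9 hours from 2048-02-01 21:38:41 is 2048-02-02 06:38:41 (crosses midnight).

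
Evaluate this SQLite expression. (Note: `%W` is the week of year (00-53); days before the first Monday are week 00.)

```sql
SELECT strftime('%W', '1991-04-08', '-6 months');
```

41

First apply '-6 months': 1991-04-08 → 1990-10-08.
1990-10-08 is a Monday. SQLite's %W counts Mondays since the year started; the result is 41.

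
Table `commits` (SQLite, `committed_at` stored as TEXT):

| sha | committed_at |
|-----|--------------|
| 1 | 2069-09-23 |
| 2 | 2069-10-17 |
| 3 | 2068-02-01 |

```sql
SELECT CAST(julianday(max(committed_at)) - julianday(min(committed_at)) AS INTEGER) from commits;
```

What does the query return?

MIN = 2068-02-01, MAX = 2069-10-17.
28 days remain in February 2068 after the 1st (29 − 1).
Full months from March 2068 through September 2069 contribute their day counts.
Then 17 days into October 2069.
Total: 28 + 31 + 30 + 31 + 30 + 31 + 31 + 30 + 31 + 30 + 31 + 31 + 28 + 31 + 30 + 31 + 30 + 31 + 31 + 30 + 17 = 624.

624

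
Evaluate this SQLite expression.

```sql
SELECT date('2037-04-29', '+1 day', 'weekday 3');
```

Advancing 1 more day within April lands on 2037-04-30.
`weekday 3` advances to the next Wednesday; 2037-04-30 is a Thursday, so it moves forward to 2037-05-06.

2037-05-06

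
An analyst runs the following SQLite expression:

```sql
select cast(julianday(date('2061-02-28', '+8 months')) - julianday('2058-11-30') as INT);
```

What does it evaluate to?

Adding +8 months to 2061-02-28 gives 2061-10-28.
0 days remain in November 2058 after the 30th (30 − 30).
Full months from December 2058 through September 2061 contribute their day counts.
Then 28 days into October 2061.
Total: 0 + 31 + 31 + 28 + 31 + 30 + 31 + 30 + 31 + 31 + 30 + 31 + 30 + 31 + 31 + 29 + 31 + 30 + 31 + 30 + 31 + 31 + 30 + 31 + 30 + 31 + 31 + 28 + 31 + 30 + 31 + 30 + 31 + 31 + 30 + 28 = 1063.

1063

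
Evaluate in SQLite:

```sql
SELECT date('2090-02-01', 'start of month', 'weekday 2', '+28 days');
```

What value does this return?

`start of month` rewinds 2090-02-01 to 2090-02-01.
`weekday 2` advances to the next Tuesday; 2090-02-01 is a Wednesday, so it moves forward to 2090-02-07.
February 2090 has 28 days; 21 remain after the 7th, so 22 days reach 2090-03-01.
Advancing 6 more days within March lands on 2090-03-07.

2090-03-07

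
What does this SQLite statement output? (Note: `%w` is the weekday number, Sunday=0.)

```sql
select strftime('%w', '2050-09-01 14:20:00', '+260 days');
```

5

First apply '+260 days': 2050-09-01 14:20:00 → 2051-05-19 14:20:00.
2051-05-19 is a Friday; with Sunday=0 that is 5.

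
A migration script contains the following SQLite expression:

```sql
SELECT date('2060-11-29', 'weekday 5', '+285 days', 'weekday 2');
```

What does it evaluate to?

`weekday 5` advances to the next Friday; 2060-11-29 is a Monday, so it moves forward to 2060-12-03.
Applying '+285 days' to 2060-12-03: counting 285 days forward gives 2061-09-14.
`weekday 2` advances to the next Tuesday; 2061-09-14 is a Wednesday, so it moves forward to 2061-09-20.

2061-09-20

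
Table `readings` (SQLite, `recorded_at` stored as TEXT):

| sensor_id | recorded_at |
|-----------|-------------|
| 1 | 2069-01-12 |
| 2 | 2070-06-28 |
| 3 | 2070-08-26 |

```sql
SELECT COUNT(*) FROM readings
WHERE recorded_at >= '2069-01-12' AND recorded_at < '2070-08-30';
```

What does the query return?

Rows in [2069-01-12, 2070-08-30): 2069-01-12, 2070-06-28, 2070-08-26 → 3 rows.

3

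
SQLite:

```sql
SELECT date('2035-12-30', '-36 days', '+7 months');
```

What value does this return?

2036-06-24

Going back 30 days from 2035-12-30 reaches 2035-11-30 (last day of November, 30 days).
Going back 6 days within November lands on 2035-11-24.
Adding +7 months to 2035-11-24 gives 2036-06-24.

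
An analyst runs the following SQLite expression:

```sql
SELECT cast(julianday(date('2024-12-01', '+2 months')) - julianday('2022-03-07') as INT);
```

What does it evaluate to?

1062

Adding +2 months to 2024-12-01 gives 2025-02-01.
24 days remain in March 2022 after the 7th (31 − 7).
Full months from April 2022 through January 2025 contribute their day counts.
Then 1 day into February 2025.
Total: 24 + 30 + 31 + 30 + 31 + 31 + 30 + 31 + 30 + 31 + 31 + 28 + 31 + 30 + 31 + 30 + 31 + 31 + 30 + 31 + 30 + 31 + 31 + 29 + 31 + 30 + 31 + 30 + 31 + 31 + 30 + 31 + 30 + 31 + 31 + 1 = 1062.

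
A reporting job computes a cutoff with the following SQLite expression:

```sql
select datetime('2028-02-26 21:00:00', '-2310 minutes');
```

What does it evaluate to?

2310 minutes = 38h 30m; -2310 minutes from 2028-02-26 21:00:00 is 2028-02-25 06:30:00 (crosses midnight).

2028-02-25 06:30:00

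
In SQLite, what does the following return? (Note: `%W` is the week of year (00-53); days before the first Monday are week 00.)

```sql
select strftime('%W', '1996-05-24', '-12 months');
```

21

First apply '-12 months': 1996-05-24 → 1995-05-24.
1995-05-24 is a Wednesday. SQLite's %W counts Mondays since the year started; the result is 21.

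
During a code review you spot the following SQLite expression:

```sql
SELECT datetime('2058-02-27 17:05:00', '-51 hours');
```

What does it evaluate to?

2058-02-25 14:05:00

-51 hours from 2058-02-27 17:05:00 is 2058-02-25 14:05:00 (crosses midnight).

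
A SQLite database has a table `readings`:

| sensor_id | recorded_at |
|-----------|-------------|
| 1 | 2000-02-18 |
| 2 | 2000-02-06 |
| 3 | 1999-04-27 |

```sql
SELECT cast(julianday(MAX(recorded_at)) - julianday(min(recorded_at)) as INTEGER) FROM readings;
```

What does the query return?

297

MIN = 1999-04-27, MAX = 2000-02-18.
3 days remain in April 1999 after the 27th (30 − 27).
Full months from May 1999 through January 2000 contribute their day counts.
Then 18 days into February 2000.
Total: 3 + 31 + 30 + 31 + 31 + 30 + 31 + 30 + 31 + 31 + 18 = 297.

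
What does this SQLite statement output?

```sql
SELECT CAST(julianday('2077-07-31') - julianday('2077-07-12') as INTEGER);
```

19

Both dates are in July 2077: 31 − 12 = 19.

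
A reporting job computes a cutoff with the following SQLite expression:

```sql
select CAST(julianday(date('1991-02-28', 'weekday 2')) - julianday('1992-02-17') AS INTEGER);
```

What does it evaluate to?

-349

`weekday 2` advances to the next Tuesday; 1991-02-28 is a Thursday, so it moves forward to 1991-03-05.
26 days remain in March 1991 after the 5th (31 − 5).
Full months from April 1991 through January 1992 contribute their day counts.
Then 17 days into February 1992.
Total: 26 + 30 + 31 + 30 + 31 + 31 + 30 + 31 + 30 + 31 + 31 + 17 = 349.
The subtraction is earlier − later, so the result is −349 → -349.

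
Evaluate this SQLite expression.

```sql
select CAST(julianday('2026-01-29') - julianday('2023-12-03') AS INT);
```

788

28 days remain in December 2023 after the 3rd (31 − 3).
Full months from January 2024 through December 2025 contribute their day counts.
Then 29 days into January 2026.
Total: 28 + 31 + 29 + 31 + 30 + 31 + 30 + 31 + 31 + 30 + 31 + 30 + 31 + 31 + 28 + 31 + 30 + 31 + 30 + 31 + 31 + 30 + 31 + 30 + 31 + 29 = 788.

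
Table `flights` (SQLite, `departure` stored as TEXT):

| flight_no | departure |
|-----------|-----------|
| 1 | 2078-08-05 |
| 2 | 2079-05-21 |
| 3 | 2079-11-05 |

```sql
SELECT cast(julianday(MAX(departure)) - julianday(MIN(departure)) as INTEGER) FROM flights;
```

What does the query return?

MIN = 2078-08-05, MAX = 2079-11-05.
26 days remain in August 2078 after the 5th (31 − 5).
Full months from September 2078 through October 2079 contribute their day counts.
Then 5 days into November 2079.
Total: 26 + 30 + 31 + 30 + 31 + 31 + 28 + 31 + 30 + 31 + 30 + 31 + 31 + 30 + 31 + 5 = 457.

457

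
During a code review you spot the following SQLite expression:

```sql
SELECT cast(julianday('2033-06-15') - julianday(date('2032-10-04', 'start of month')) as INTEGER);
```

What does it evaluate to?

`start of month` rewinds 2032-10-04 to 2032-10-01.
30 days remain in October 2032 after the 1st (31 − 1).
Full months from November 2032 through May 2033 contribute their day counts.
Then 15 days into June 2033.
Total: 30 + 30 + 31 + 31 + 28 + 31 + 30 + 31 + 15 = 257.

257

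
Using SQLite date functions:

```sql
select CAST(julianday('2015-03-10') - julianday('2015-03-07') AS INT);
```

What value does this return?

3

Both dates are in March 2015: 10 − 7 = 3.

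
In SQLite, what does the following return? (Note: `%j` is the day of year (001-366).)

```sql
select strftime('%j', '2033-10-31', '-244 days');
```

060

First apply '-244 days': 2033-10-31 → 2033-03-01.
Day-of-year for 2033-03-01: days since 2033-01-01 inclusive = 60, zero-padded to 060.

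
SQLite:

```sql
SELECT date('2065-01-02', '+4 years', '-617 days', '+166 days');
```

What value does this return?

Adding +4 years to 2065-01-02 gives 2069-01-02.
Applying '-617 days' to 2069-01-02: counting 617 days back gives 2067-04-26.
Applying '+166 days' to 2067-04-26: counting 166 days forward gives 2067-10-09.

2067-10-09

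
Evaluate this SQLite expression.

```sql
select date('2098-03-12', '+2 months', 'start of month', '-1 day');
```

Adding +2 months to 2098-03-12 gives 2098-05-12.
`start of month` rewinds 2098-05-12 to 2098-05-01.
Going back 1 day from 2098-05-01 reaches 2098-04-30 (last day of April, 30 days).

2098-04-30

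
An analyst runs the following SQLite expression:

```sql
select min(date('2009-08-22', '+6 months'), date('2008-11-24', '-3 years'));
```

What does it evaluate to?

2005-11-24

date('2009-08-22', '+6 months') → 2010-02-22.
date('2008-11-24', '-3 years') → 2005-11-24.
Earlier of the two is 2005-11-24.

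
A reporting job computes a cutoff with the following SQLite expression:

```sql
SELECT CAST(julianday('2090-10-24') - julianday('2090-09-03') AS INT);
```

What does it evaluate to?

27 days remain in September 2090 after the 3rd (30 − 3).
Then 24 days into October 2090.
Total: 27 + 24 = 51.

51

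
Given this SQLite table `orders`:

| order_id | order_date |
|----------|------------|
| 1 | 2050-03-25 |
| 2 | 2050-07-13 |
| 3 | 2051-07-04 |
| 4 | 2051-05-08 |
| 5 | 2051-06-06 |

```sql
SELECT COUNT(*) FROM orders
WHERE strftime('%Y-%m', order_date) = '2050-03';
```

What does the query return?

1

Rows with year-month 2050-03: 2050-03-25 → 1.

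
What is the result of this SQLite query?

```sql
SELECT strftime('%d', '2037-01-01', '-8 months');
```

01

First apply '-8 months': 2037-01-01 → 2036-05-01.
`%d` extracts the 2-digit day of month: 01.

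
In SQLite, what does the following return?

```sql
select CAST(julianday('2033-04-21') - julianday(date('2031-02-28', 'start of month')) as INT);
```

`start of month` rewinds 2031-02-28 to 2031-02-01.
27 days remain in February 2031 after the 1st (28 − 1).
Full months from March 2031 through March 2033 contribute their day counts.
Then 21 days into April 2033.
Total: 27 + 31 + 30 + 31 + 30 + 31 + 31 + 30 + 31 + 30 + 31 + 31 + 29 + 31 + 30 + 31 + 30 + 31 + 31 + 30 + 31 + 30 + 31 + 31 + 28 + 31 + 21 = 810.

810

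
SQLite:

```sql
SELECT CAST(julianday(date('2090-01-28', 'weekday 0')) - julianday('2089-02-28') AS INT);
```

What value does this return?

335

`weekday 0` advances to the next Sunday; 2090-01-28 is a Saturday, so it moves forward to 2090-01-29.
0 days remain in February 2089 after the 28th (28 − 28).
Full months from March 2089 through December 2089 contribute their day counts.
Then 29 days into January 2090.
Total: 0 + 31 + 30 + 31 + 30 + 31 + 31 + 30 + 31 + 30 + 31 + 29 = 335.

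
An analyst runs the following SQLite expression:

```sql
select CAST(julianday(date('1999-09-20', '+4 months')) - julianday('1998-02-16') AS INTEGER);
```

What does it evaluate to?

703

Adding +4 months to 1999-09-20 gives 2000-01-20.
12 days remain in February 1998 after the 16th (28 − 16).
Full months from March 1998 through December 1999 contribute their day counts.
Then 20 days into January 2000.
Total: 12 + 31 + 30 + 31 + 30 + 31 + 31 + 30 + 31 + 30 + 31 + 31 + 28 + 31 + 30 + 31 + 30 + 31 + 31 + 30 + 31 + 30 + 31 + 20 = 703.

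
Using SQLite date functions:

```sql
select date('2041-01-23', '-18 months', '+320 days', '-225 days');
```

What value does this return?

Adding -18 months to 2041-01-23 gives 2039-07-23.
Applying '+320 days' to 2039-07-23: counting 320 days forward gives 2040-06-07.
Applying '-225 days' to 2040-06-07: counting 225 days back gives 2039-10-26.

2039-10-26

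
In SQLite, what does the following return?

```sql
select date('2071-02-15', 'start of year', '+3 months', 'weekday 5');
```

`start of year` rewinds 2071-02-15 to 2071-01-01.
Adding +3 months to 2071-01-01 gives 2071-04-01.
`weekday 5` advances to the next Friday; 2071-04-01 is a Wednesday, so it moves forward to 2071-04-03.

2071-04-03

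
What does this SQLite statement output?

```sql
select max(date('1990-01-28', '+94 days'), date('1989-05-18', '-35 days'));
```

1990-05-02

date('1990-01-28', '+94 days') → 1990-05-02.
date('1989-05-18', '-35 days') → 1989-04-13.
Later of the two is 1990-05-02.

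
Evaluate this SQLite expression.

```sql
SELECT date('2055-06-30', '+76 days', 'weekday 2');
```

Applying '+76 days' to 2055-06-30: counting 76 days forward gives 2055-09-14.
`weekday 2` advances to the next Tuesday; 2055-09-14 is already a Tuesday, so it stays at 2055-09-14.

2055-09-14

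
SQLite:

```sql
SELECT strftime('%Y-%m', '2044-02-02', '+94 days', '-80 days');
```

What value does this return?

First apply '+94 days', '-80 days': 2044-02-02 → 2044-02-16.
`%Y-%m` extracts the year-month: 2044-02.

2044-02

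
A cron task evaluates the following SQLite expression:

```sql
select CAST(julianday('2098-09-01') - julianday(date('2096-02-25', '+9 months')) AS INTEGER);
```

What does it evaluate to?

645

Adding +9 months to 2096-02-25 gives 2096-11-25.
5 days remain in November 2096 after the 25th (30 − 25).
Full months from December 2096 through August 2098 contribute their day counts.
Then 1 day into September 2098.
Total: 5 + 31 + 31 + 28 + 31 + 30 + 31 + 30 + 31 + 31 + 30 + 31 + 30 + 31 + 31 + 28 + 31 + 30 + 31 + 30 + 31 + 31 + 1 = 645.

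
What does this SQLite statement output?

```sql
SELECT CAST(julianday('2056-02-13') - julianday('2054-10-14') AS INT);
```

487

17 days remain in October 2054 after the 14th (31 − 14).
Full months from November 2054 through January 2056 contribute their day counts.
Then 13 days into February 2056.
Total: 17 + 30 + 31 + 31 + 28 + 31 + 30 + 31 + 30 + 31 + 31 + 30 + 31 + 30 + 31 + 31 + 13 = 487.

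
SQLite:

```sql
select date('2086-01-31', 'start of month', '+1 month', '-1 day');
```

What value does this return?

2086-01-31

`start of month` rewinds 2086-01-31 to 2086-01-01.
Adding +1 month to 2086-01-01 gives 2086-02-01.
Going back 1 day from 2086-02-01 reaches 2086-01-31 (last day of January, 31 days).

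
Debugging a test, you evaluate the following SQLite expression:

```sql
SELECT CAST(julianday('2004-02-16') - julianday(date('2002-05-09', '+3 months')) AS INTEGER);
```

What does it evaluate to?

556

Adding +3 months to 2002-05-09 gives 2002-08-09.
22 days remain in August 2002 after the 9th (31 − 9).
Full months from September 2002 through January 2004 contribute their day counts.
Then 16 days into February 2004.
Total: 22 + 30 + 31 + 30 + 31 + 31 + 28 + 31 + 30 + 31 + 30 + 31 + 31 + 30 + 31 + 30 + 31 + 31 + 16 = 556.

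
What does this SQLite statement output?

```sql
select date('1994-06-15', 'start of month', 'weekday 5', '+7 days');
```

1994-06-10

`start of month` rewinds 1994-06-15 to 1994-06-01.
`weekday 5` advances to the next Friday; 1994-06-01 is a Wednesday, so it moves forward to 1994-06-03.
Advancing 7 more days within June lands on 1994-06-10.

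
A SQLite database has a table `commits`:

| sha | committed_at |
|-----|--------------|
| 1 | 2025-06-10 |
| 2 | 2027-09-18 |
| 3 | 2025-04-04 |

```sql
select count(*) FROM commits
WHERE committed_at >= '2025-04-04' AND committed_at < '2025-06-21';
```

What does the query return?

Rows in [2025-04-04, 2025-06-21): 2025-06-10, 2025-04-04 → 2 rows.

2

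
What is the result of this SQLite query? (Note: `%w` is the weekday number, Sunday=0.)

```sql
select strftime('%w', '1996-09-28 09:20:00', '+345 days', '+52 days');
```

First apply '+345 days', '+52 days': 1996-09-28 09:20:00 → 1997-10-30 09:20:00.
1997-10-30 is a Thursday; with Sunday=0 that is 4.

4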